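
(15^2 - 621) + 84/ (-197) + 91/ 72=-5604985/ 14184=-395.16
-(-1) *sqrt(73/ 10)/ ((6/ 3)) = sqrt(730)/ 20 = 1.35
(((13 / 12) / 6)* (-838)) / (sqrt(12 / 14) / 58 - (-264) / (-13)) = 26695747* sqrt(42) / 29541607092 + 18342031708 / 2461800591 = 7.46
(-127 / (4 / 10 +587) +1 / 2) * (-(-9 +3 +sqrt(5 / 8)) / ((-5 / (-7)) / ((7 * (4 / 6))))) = 163366 / 14685 -81683 * sqrt(10) / 176220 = 9.66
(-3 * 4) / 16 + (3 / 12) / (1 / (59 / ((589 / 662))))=37291 / 2356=15.83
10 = 10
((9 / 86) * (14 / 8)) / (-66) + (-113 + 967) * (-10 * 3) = -193892181 / 7568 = -25620.00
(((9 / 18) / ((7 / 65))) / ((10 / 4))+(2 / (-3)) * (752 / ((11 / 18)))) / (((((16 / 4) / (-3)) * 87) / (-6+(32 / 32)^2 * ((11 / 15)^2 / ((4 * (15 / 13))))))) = -200235467 / 4823280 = -41.51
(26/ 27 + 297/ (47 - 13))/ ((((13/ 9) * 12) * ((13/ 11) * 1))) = 0.47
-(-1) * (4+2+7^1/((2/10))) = 41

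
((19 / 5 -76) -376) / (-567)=83 / 105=0.79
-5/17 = -0.29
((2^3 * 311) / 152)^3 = 30080231 / 6859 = 4385.51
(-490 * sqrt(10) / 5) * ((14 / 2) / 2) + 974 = 974-343 * sqrt(10) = -110.66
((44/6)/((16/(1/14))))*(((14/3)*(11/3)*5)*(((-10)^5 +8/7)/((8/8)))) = -52936895/189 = -280089.39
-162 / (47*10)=-81 / 235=-0.34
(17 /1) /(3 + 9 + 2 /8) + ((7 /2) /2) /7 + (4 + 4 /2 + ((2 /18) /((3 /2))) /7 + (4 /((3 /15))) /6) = 58115 /5292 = 10.98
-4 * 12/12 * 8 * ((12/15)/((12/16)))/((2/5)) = -256/3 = -85.33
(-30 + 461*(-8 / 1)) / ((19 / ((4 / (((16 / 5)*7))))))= -9295 / 266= -34.94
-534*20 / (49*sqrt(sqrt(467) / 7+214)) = -10680*sqrt(7) / (49*sqrt(sqrt(467)+1498)) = -14.79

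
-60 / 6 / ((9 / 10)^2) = -1000 / 81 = -12.35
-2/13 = -0.15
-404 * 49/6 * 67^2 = -44432122/3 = -14810707.33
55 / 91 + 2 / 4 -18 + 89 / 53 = -146777 / 9646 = -15.22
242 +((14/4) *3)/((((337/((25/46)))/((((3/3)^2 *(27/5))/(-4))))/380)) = 7233643/31004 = 233.31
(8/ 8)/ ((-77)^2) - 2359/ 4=-13986507/ 23716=-589.75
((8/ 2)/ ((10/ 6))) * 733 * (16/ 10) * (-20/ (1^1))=-281472/ 5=-56294.40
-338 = -338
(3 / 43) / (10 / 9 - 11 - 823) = -27 / 322328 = -0.00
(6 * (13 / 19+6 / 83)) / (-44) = -3579 / 34694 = -0.10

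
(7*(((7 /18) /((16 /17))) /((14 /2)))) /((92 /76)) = 2261 /6624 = 0.34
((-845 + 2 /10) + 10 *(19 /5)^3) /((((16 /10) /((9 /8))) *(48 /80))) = -11103 /32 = -346.97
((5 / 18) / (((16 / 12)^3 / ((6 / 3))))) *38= 8.91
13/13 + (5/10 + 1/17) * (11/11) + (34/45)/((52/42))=14381/6630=2.17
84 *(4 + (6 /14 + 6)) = 876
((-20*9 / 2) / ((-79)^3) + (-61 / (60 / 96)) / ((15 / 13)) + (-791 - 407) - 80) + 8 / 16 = -100734263707 / 73955850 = -1362.09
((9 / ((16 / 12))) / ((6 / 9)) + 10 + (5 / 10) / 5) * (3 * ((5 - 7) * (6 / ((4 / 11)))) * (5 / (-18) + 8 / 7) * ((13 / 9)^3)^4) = -22598932886040467671 / 158160540429360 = -142886.04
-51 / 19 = -2.68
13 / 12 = 1.08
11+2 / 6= 34 / 3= 11.33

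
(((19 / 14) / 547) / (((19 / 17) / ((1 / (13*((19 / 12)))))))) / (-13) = -102 / 12294919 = -0.00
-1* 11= -11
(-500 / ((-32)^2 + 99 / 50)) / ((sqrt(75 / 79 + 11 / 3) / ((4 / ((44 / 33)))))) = -37500*sqrt(259278) / 28060553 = -0.68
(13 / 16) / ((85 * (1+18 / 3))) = 13 / 9520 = 0.00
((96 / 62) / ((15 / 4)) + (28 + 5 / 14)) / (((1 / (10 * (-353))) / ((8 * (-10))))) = 1763051440 / 217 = 8124661.01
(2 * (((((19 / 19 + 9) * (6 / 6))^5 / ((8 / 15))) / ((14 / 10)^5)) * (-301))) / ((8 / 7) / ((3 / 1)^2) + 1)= -18622577.30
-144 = -144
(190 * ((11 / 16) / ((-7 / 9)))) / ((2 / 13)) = -122265 / 112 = -1091.65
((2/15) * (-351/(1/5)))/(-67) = 234/67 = 3.49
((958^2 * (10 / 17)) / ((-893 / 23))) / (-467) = 211085720 / 7089527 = 29.77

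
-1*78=-78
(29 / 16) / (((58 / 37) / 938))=17353 / 16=1084.56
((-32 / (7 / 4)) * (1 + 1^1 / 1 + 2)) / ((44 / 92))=-11776 / 77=-152.94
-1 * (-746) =746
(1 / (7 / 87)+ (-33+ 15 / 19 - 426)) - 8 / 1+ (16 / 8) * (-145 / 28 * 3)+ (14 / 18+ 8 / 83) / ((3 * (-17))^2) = -250583643839 / 516823902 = -484.85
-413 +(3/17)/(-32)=-224675/544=-413.01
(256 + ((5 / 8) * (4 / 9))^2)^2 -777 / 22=75681621395 / 1154736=65540.19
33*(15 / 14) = 495 / 14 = 35.36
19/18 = 1.06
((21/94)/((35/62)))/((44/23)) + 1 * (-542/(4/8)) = -11206421/10340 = -1083.79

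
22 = 22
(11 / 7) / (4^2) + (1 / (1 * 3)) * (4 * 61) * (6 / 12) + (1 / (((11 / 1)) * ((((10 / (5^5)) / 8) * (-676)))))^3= 87914109373963 / 2158626213744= 40.73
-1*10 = -10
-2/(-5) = 0.40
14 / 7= 2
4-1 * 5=-1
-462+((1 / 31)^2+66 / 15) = -2198763 / 4805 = -457.60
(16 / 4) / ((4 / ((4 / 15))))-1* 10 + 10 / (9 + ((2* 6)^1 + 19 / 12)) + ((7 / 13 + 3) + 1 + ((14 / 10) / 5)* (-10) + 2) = -293399 / 52845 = -5.55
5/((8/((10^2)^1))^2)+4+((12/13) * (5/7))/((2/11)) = 287151/364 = 788.88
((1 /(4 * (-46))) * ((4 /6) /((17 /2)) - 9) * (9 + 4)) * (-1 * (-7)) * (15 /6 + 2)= 124215 /6256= 19.86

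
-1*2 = -2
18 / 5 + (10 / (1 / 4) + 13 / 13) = 223 / 5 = 44.60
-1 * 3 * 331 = -993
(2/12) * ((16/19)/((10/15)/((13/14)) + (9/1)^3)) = 104/540721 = 0.00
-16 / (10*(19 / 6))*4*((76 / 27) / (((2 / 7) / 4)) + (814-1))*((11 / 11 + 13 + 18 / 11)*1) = -50669824 / 1881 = -26937.71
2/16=1/8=0.12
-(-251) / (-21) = -251 / 21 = -11.95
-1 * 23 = -23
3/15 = 1/5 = 0.20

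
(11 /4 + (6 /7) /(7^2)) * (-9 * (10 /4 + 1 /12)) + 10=-298241 /5488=-54.34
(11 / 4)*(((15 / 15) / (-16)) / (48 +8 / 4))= -11 / 3200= -0.00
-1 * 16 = -16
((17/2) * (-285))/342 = -85/12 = -7.08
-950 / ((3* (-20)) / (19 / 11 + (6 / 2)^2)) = 5605 / 33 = 169.85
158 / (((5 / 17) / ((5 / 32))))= 1343 / 16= 83.94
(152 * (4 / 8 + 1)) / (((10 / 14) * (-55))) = -1596 / 275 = -5.80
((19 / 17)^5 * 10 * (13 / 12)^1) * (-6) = -160946435 / 1419857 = -113.35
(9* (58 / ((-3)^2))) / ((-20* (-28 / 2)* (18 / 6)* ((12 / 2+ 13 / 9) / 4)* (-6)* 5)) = -29 / 23450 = -0.00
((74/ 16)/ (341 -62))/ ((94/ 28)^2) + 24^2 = 576.00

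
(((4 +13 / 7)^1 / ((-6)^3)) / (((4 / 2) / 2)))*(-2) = 41 / 756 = 0.05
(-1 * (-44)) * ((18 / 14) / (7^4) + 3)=2218920 / 16807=132.02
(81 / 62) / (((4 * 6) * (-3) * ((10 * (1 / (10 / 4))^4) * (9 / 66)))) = -4125 / 7936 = -0.52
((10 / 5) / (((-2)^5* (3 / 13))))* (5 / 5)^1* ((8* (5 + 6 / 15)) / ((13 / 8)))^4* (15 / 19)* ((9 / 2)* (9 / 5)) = -22568879259648 / 26089375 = -865060.17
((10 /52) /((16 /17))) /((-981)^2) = 85 /400342176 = 0.00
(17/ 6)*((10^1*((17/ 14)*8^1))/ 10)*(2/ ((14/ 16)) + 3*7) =94214/ 147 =640.91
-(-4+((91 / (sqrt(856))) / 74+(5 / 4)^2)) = 39 / 16 - 91 * sqrt(214) / 31672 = 2.40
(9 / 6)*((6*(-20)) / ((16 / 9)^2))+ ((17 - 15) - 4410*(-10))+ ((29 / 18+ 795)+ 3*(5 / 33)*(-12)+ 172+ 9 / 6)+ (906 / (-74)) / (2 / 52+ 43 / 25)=1339860486419 / 29772864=45002.74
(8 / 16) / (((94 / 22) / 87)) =957 / 94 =10.18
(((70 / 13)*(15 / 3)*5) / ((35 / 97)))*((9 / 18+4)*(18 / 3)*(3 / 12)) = 65475 / 26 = 2518.27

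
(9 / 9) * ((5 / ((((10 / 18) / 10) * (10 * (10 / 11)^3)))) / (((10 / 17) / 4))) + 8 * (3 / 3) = 223643 / 2500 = 89.46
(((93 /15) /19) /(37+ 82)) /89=31 /1006145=0.00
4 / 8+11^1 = 23 / 2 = 11.50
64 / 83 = 0.77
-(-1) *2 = 2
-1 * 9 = -9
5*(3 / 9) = 5 / 3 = 1.67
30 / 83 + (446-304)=11816 / 83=142.36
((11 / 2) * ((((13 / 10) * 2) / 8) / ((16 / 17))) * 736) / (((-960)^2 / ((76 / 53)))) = 1062347 / 488448000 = 0.00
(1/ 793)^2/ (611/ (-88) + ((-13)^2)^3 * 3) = 88/ 801327795163285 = 0.00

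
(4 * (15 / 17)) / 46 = 30 / 391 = 0.08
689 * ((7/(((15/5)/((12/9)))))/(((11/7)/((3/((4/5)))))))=168805/33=5115.30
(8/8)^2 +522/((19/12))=6283/19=330.68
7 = 7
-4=-4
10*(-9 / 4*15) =-675 / 2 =-337.50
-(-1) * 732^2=535824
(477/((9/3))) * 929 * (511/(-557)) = -75480321/557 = -135512.25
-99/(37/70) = -6930/37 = -187.30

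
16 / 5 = 3.20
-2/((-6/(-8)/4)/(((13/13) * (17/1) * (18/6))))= -544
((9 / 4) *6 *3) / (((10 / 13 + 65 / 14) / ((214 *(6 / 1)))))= 9608.49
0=0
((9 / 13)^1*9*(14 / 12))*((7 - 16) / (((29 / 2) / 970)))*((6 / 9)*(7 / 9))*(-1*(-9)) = -7699860 / 377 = -20424.03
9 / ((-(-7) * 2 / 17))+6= 237 / 14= 16.93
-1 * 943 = -943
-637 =-637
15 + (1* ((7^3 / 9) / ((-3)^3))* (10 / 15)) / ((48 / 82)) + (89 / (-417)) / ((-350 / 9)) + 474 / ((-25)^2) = 14.16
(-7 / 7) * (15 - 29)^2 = -196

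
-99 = -99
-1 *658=-658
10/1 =10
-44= -44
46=46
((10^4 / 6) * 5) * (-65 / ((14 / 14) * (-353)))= 1625000 / 1059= 1534.47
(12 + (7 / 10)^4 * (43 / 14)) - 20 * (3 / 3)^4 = -145251 / 20000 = -7.26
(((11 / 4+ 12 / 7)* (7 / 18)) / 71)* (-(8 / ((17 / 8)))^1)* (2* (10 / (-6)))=10000 / 32589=0.31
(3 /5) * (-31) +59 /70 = -1243 /70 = -17.76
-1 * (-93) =93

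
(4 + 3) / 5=7 / 5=1.40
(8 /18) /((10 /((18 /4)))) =1 /5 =0.20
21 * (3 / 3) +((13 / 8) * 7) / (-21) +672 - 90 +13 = 615.46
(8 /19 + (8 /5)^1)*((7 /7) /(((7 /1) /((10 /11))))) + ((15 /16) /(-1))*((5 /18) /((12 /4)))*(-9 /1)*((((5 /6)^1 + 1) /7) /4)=50341 /160512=0.31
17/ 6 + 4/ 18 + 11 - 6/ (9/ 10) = 133/ 18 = 7.39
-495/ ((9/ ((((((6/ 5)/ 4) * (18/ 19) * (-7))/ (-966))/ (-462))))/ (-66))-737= -4509065/ 6118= -737.02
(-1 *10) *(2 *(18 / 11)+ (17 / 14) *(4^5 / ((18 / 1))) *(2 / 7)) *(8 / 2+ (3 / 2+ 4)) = -10603900 / 4851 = -2185.92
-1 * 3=-3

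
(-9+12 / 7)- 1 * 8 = -107 / 7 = -15.29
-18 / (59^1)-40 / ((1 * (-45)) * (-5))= -1282 / 2655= -0.48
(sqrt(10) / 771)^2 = 0.00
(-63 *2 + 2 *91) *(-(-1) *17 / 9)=952 / 9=105.78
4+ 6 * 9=58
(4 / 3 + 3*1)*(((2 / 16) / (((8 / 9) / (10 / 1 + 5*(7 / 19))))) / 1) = 7.22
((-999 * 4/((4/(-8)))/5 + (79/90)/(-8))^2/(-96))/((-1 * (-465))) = -1324269291361/23141376000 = -57.23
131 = 131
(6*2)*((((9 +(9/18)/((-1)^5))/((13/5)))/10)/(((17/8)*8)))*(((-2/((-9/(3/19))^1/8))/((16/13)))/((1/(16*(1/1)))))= 16/19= 0.84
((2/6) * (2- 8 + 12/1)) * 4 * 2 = 16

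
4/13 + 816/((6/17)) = 30060/13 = 2312.31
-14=-14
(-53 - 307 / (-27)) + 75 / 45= -1079 / 27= -39.96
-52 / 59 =-0.88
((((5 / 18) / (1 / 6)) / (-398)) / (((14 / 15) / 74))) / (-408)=925 / 1136688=0.00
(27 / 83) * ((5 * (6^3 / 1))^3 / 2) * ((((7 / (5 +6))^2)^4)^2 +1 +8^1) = 1844184428.82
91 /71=1.28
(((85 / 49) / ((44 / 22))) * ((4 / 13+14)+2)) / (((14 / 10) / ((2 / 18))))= 45050 / 40131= 1.12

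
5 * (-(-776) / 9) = 3880 / 9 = 431.11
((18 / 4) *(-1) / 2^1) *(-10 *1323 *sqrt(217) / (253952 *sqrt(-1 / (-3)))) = 2.99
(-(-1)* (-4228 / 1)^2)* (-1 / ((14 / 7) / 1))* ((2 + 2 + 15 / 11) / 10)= -263670764 / 55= -4794013.89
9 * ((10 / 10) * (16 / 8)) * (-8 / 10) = -72 / 5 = -14.40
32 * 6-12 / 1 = 180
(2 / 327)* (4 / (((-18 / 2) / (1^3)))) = -8 / 2943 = -0.00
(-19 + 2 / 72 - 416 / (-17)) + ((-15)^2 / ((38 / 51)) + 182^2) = 388741157 / 11628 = 33431.47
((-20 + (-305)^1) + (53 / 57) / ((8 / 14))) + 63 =-59365 / 228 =-260.37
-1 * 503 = -503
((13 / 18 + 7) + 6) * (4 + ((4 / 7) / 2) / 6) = 20995 / 378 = 55.54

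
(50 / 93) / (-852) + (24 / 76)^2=1417223 / 14302098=0.10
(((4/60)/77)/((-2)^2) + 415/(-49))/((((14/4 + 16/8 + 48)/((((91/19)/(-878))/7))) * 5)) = 3560609/144315147900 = 0.00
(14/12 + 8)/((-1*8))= -55/48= -1.15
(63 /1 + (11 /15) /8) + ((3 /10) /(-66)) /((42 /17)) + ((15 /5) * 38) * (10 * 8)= 8485175 /924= 9183.09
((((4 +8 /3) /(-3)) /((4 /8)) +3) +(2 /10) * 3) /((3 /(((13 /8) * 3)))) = -247 /180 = -1.37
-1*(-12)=12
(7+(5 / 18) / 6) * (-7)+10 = -4247 / 108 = -39.32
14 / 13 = 1.08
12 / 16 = 3 / 4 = 0.75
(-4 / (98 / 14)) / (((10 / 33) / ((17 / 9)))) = -374 / 105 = -3.56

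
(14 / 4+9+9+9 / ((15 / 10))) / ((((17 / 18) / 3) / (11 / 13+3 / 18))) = 39105 / 442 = 88.47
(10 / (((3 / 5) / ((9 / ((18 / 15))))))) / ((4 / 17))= 2125 / 4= 531.25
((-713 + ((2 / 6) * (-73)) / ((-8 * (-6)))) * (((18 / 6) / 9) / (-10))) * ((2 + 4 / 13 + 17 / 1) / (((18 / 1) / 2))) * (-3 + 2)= -5157799 / 101088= -51.02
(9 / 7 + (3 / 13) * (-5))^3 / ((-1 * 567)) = -64 / 15824991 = -0.00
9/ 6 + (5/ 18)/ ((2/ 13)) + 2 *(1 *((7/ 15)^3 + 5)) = 182369/ 13500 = 13.51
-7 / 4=-1.75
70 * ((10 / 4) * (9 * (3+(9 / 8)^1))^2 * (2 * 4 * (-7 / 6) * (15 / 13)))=-540280125 / 208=-2597500.60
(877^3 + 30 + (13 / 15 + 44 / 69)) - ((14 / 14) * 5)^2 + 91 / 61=4731800879088 / 7015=674526141.00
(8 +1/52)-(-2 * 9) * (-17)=-297.98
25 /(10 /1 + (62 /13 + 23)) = 325 /491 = 0.66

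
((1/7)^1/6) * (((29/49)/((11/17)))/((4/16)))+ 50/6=95311/11319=8.42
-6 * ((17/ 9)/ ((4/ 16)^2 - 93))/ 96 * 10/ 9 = 170/ 120447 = 0.00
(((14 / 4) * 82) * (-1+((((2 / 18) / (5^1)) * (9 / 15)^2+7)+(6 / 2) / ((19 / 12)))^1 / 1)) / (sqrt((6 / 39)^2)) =70027139 / 4750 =14742.56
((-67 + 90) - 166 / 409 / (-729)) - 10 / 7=45023473 / 2087127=21.57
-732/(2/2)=-732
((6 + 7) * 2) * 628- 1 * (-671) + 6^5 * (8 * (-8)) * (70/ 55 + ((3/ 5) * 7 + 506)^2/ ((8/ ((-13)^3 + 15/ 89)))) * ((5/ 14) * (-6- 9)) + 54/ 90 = -6529919734707903586/ 34265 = -190571128986076.28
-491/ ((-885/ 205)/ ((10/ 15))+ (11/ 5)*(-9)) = 201310/ 10773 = 18.69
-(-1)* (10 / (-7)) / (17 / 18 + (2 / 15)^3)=-1.51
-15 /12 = -5 /4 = -1.25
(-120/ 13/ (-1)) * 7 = 840/ 13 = 64.62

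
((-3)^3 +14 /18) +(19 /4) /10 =-9269 /360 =-25.75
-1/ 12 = -0.08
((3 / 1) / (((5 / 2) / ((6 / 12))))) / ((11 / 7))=21 / 55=0.38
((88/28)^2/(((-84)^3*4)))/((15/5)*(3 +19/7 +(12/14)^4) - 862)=121/24489730944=0.00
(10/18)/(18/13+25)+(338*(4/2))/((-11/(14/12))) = -2433899/33957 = -71.68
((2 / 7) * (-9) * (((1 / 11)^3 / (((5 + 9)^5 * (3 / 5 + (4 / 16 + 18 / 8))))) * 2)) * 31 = -45 / 626363276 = -0.00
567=567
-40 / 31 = -1.29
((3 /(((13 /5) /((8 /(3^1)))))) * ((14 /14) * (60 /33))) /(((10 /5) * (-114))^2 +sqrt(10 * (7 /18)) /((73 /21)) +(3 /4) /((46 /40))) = 58618746339600 /544700431091254009 - 108127600 * sqrt(35) /544700431091254009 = 0.00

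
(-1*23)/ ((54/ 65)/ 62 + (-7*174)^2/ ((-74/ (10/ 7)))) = 74555/ 92835387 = 0.00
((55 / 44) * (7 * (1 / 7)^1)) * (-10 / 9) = -25 / 18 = -1.39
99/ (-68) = -99/ 68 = -1.46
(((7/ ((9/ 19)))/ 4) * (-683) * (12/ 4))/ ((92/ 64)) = -5266.03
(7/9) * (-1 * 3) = -7/3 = -2.33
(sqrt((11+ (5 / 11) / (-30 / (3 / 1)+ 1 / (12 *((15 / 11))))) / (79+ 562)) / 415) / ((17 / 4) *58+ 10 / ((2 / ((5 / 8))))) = 8 *sqrt(2719238886991) / 10454113642445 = 0.00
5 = 5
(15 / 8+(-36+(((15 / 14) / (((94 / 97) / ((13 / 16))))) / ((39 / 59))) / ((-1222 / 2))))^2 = 192768512386000321 / 165513782726656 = 1164.67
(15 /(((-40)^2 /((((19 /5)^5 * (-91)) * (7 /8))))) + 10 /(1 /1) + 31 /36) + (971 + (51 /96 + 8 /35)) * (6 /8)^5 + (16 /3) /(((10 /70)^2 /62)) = 511343168391077 /32256000000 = 15852.65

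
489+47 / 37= 490.27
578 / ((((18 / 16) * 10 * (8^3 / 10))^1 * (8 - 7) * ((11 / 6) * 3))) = 289 / 1584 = 0.18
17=17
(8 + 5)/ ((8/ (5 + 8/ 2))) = 117/ 8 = 14.62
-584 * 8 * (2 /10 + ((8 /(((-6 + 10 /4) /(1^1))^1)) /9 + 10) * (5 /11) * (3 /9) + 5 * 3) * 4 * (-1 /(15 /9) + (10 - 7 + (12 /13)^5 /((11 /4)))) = -58299814739974144 /70759163475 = -823918.94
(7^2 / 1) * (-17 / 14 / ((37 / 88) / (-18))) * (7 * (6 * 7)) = 27708912 / 37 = 748889.51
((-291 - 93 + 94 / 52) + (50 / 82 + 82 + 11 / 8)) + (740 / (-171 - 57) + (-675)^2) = 110665477411 / 243048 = 455323.55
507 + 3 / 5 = 2538 / 5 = 507.60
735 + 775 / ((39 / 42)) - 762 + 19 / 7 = 73740 / 91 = 810.33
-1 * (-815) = 815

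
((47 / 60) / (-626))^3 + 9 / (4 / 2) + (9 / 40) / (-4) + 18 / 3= 553392434995777 / 52987905216000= 10.44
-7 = -7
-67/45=-1.49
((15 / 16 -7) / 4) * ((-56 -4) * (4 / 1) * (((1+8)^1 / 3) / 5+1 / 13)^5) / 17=11997655296 / 3944988125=3.04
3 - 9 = -6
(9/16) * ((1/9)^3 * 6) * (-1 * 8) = -1/27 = -0.04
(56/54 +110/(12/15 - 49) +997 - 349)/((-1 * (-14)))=2104217/45549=46.20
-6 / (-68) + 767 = 26081 / 34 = 767.09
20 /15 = 1.33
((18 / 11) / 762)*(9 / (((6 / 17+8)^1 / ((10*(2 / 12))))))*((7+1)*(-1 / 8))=-765 / 198374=-0.00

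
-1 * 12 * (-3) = 36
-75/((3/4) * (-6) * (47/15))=250/47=5.32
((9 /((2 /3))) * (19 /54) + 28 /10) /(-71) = -151 /1420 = -0.11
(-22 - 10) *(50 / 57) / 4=-400 / 57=-7.02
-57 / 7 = -8.14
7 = 7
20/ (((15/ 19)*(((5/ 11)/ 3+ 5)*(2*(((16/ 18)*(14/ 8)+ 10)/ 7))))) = 13167/ 8840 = 1.49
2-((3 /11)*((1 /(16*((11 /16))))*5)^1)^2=29057 /14641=1.98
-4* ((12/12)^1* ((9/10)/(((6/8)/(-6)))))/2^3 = 18/5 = 3.60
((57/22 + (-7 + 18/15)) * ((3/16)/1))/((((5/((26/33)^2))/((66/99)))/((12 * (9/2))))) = -2.69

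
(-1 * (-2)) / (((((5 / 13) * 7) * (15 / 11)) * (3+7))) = 143 / 2625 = 0.05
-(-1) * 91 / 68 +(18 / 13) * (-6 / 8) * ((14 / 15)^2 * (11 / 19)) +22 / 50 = 526769 / 419900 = 1.25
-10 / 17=-0.59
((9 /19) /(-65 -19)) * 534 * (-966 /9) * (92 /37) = 564972 /703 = 803.66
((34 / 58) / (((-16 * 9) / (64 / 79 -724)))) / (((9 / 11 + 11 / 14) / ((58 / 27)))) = 692461 / 175617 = 3.94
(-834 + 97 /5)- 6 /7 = -28541 /35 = -815.46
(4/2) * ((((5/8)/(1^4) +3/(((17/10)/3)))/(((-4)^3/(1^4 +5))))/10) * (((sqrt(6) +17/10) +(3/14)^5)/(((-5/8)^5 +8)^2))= -2025848832 * sqrt(6)/1140544320137 - 41355524308992/13692234563244685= -0.01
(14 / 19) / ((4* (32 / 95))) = 35 / 64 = 0.55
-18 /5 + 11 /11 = -13 /5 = -2.60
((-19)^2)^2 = 130321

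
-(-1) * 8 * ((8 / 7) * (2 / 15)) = 128 / 105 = 1.22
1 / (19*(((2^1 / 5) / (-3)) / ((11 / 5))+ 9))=33 / 5605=0.01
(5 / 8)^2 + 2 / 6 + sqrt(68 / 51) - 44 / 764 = 24437 / 36672 + 2 * sqrt(3) / 3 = 1.82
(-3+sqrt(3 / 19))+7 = sqrt(57) / 19+4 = 4.40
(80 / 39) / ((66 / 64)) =2560 / 1287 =1.99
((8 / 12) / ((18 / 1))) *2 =2 / 27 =0.07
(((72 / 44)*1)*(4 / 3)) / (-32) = -3 / 44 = -0.07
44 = 44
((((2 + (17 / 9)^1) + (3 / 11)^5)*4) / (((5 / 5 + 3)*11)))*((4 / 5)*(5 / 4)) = 5638972 / 15944049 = 0.35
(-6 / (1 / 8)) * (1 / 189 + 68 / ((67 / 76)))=-3702.70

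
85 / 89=0.96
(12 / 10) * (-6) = -36 / 5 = -7.20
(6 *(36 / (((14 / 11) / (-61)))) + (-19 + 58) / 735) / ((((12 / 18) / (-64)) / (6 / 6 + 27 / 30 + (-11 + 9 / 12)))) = -10165758936 / 1225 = -8298578.72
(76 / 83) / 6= 38 / 249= 0.15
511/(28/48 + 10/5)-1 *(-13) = 6535/31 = 210.81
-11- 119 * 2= -249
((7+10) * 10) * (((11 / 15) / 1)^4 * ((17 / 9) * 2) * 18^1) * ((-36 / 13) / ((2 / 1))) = -67699984 / 14625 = -4629.06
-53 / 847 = -0.06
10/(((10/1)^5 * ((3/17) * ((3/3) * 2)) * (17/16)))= 1/3750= 0.00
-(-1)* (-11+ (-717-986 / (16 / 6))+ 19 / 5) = -21879 / 20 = -1093.95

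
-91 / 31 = -2.94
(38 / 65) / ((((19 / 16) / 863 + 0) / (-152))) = -4197632 / 65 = -64578.95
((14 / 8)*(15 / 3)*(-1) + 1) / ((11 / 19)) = -589 / 44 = -13.39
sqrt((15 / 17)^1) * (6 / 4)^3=27 * sqrt(255) / 136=3.17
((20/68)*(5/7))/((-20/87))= -435/476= -0.91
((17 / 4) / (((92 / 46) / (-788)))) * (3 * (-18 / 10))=90423 / 10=9042.30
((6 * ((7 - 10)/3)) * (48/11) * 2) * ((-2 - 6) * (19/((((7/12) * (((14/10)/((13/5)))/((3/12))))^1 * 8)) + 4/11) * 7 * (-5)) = -27990720/847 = -33046.89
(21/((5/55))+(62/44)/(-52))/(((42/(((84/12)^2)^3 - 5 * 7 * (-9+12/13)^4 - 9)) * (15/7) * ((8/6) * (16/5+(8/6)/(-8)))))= -236318325349555/11893257376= -19869.94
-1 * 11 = -11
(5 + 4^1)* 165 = 1485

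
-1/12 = -0.08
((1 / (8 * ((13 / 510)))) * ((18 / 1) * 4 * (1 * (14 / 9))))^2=50979600 / 169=301654.44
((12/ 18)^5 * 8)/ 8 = 0.13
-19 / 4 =-4.75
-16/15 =-1.07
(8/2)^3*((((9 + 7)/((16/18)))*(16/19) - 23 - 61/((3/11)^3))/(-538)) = 49492864/137997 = 358.65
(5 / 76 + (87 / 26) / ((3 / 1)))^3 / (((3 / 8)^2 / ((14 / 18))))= 412047083 / 45207669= 9.11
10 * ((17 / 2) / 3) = 85 / 3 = 28.33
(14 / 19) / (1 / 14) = 196 / 19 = 10.32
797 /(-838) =-797 /838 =-0.95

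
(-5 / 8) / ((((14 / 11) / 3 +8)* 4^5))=-165 / 2277376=-0.00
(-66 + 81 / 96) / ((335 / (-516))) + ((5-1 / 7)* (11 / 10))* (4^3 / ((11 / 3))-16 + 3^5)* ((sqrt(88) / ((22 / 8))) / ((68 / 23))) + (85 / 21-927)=-9259099 / 11256 + 123694* sqrt(22) / 385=684.36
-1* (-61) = 61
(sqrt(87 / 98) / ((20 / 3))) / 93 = sqrt(174) / 8680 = 0.00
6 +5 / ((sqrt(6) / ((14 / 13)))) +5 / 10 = 35* sqrt(6) / 39 +13 / 2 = 8.70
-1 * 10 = -10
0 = 0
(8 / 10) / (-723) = -4 / 3615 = -0.00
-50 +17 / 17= -49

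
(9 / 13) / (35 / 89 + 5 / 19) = 5073 / 4810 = 1.05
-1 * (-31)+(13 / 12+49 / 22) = 4529 / 132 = 34.31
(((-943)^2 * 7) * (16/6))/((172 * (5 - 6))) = -12449486/129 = -96507.64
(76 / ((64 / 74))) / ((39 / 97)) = 218.56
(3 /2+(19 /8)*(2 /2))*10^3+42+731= 4648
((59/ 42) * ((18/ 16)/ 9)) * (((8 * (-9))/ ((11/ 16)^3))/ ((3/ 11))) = -142.66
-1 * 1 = -1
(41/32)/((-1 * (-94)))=41/3008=0.01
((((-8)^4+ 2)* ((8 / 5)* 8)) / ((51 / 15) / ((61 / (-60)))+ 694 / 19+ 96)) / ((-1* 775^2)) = -151986624 / 224816940625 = -0.00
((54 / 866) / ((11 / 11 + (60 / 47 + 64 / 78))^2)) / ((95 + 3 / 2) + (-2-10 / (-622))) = 56425975866 / 820392644140573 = 0.00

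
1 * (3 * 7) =21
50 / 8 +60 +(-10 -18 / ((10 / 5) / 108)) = -3663 / 4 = -915.75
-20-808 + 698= -130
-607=-607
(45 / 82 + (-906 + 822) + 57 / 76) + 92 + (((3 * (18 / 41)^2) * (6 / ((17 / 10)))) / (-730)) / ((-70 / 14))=387990953 / 41722420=9.30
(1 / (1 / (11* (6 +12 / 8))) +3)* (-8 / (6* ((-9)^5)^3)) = 38 / 68630377364883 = 0.00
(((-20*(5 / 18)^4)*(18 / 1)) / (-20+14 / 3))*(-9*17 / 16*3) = -53125 / 13248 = -4.01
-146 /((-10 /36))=2628 /5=525.60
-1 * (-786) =786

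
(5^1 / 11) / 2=5 / 22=0.23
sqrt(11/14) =sqrt(154)/14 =0.89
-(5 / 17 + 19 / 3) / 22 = -169 / 561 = -0.30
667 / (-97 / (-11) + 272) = 7337 / 3089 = 2.38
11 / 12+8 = 107 / 12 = 8.92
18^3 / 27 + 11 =227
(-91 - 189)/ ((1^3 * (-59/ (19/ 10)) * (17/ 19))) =10108/ 1003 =10.08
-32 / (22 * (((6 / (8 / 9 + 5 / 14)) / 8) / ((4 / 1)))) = -20096 / 2079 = -9.67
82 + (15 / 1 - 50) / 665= 1557 / 19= 81.95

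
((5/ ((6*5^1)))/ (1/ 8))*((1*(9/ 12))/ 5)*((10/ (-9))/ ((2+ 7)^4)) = -2/ 59049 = -0.00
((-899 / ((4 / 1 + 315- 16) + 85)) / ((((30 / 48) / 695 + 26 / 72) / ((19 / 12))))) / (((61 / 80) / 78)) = -22223064240 / 21437291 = -1036.65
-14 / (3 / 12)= -56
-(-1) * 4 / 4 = 1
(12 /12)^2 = 1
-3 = -3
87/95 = 0.92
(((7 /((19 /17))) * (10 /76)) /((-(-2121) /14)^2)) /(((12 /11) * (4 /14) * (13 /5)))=229075 /5170315644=0.00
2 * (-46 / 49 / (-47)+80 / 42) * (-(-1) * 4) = 106384 / 6909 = 15.40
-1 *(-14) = 14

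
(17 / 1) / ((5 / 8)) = 136 / 5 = 27.20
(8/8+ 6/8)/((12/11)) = 77/48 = 1.60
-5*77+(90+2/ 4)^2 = 31221/ 4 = 7805.25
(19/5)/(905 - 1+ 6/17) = 323/76870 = 0.00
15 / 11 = 1.36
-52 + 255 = 203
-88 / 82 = -1.07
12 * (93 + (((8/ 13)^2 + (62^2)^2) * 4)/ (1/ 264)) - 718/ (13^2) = 2434194564134/ 13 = 187245735702.62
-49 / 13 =-3.77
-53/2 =-26.50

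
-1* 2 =-2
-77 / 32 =-2.41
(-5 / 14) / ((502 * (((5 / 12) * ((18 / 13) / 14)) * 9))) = -13 / 6777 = -0.00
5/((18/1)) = 5/18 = 0.28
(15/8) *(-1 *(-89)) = 1335/8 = 166.88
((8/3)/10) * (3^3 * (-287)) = -2066.40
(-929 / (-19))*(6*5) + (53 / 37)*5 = 1036225 / 703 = 1474.00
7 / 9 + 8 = 8.78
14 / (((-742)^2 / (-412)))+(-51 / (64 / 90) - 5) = -48279257 / 629216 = -76.73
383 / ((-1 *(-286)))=1.34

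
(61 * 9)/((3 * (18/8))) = 244/3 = 81.33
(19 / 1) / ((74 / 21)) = 399 / 74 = 5.39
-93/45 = -31/15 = -2.07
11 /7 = 1.57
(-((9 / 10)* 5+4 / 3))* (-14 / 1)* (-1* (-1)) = 81.67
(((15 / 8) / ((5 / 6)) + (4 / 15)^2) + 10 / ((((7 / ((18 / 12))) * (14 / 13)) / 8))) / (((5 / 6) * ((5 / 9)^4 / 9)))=15832237563 / 7656250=2067.88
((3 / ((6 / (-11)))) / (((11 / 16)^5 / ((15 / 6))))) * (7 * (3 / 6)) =-4587520 / 14641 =-313.33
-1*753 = -753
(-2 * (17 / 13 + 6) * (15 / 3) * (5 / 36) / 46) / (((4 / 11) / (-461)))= 12043625 / 43056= 279.72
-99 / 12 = -33 / 4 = -8.25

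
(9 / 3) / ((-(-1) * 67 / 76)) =228 / 67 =3.40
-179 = -179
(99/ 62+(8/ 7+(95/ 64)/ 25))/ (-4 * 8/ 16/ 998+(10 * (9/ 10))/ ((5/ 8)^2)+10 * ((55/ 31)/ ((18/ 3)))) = 1454807055/ 13511111936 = 0.11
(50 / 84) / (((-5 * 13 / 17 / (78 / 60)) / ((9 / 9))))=-17 / 84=-0.20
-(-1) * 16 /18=8 /9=0.89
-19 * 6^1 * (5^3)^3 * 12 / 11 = -242897727.27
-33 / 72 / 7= -11 / 168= -0.07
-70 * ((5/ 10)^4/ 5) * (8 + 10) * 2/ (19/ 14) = -441/ 19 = -23.21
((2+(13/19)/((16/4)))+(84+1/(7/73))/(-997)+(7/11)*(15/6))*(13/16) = 278152667/93351104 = 2.98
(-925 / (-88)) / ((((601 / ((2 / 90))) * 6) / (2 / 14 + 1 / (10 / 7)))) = 2183 / 39983328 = 0.00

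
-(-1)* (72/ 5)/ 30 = 12/ 25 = 0.48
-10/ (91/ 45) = -450/ 91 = -4.95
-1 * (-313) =313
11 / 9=1.22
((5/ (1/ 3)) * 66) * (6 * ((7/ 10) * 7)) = 29106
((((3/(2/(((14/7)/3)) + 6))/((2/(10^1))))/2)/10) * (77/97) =77/1164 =0.07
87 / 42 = 29 / 14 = 2.07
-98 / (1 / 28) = -2744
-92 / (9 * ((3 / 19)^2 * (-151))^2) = -11989532 / 16621929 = -0.72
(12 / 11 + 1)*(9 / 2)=207 / 22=9.41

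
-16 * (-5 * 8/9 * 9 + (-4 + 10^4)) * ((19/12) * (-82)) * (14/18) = 434320544/27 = 16085946.07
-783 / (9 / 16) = -1392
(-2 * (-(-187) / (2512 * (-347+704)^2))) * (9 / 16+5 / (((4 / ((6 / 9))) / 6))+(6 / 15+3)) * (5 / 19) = -2629 / 954178176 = -0.00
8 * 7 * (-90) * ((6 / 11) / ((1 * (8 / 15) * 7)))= -8100 / 11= -736.36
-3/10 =-0.30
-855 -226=-1081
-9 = -9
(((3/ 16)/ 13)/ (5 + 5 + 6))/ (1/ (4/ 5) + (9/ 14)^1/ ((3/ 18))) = 21/ 118976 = 0.00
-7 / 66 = -0.11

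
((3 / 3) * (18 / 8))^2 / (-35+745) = 81 / 11360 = 0.01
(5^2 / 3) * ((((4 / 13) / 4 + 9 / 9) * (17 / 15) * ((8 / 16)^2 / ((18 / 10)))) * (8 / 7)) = 1700 / 1053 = 1.61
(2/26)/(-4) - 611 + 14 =-31045/52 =-597.02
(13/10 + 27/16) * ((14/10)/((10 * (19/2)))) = 1673/38000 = 0.04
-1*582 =-582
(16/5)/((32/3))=3/10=0.30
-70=-70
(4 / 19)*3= 12 / 19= 0.63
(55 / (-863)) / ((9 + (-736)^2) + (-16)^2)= -55 / 467712343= -0.00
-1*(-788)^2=-620944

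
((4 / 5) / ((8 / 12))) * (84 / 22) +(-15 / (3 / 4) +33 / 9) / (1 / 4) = -10024 / 165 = -60.75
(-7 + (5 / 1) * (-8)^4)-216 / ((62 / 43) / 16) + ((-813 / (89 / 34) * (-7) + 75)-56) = 55922686 / 2759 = 20269.19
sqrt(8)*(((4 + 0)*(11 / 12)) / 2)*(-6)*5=-110*sqrt(2)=-155.56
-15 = -15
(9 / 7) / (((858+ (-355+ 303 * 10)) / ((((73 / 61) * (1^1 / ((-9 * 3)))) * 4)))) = -292 / 4525773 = -0.00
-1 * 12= -12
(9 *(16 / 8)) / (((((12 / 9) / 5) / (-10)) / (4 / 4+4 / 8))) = -2025 / 2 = -1012.50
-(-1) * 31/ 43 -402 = -17255/ 43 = -401.28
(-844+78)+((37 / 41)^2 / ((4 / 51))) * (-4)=-1357465 / 1681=-807.53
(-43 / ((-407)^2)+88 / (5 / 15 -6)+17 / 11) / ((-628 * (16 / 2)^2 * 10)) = 2461251 / 70738748960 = 0.00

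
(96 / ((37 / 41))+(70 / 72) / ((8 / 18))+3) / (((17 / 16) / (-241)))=-15917327 / 629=-25305.77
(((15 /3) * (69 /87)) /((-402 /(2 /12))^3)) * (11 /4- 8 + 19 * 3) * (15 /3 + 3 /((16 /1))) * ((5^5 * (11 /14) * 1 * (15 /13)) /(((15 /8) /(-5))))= 37732578125 /65833777271808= 0.00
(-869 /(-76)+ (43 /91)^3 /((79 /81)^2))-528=-184596869258797 /357430782436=-516.45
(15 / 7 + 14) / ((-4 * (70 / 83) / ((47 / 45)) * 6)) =-440813 / 529200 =-0.83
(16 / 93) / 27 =0.01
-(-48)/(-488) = -6/61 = -0.10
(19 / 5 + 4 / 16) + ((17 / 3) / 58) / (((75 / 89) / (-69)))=-34363 / 8700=-3.95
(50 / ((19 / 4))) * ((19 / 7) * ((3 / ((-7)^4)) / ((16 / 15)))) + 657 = 22085523 / 33614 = 657.03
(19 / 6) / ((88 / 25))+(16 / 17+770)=6928043 / 8976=771.84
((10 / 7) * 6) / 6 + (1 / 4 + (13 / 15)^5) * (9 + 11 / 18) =3264896417 / 382725000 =8.53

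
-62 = -62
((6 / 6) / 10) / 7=0.01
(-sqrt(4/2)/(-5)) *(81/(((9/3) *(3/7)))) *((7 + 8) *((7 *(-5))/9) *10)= -7350 *sqrt(2)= -10394.47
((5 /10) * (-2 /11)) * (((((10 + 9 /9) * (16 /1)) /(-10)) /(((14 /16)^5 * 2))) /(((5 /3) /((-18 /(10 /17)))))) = -60162048 /2100875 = -28.64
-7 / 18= -0.39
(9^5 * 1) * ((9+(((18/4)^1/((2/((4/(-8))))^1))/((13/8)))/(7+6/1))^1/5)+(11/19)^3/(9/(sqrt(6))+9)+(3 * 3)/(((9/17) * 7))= 12860401411183/121712955 -1331 * sqrt(6)/308655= 105661.72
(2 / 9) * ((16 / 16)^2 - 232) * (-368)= 56672 / 3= 18890.67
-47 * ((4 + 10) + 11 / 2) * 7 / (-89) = 12831 / 178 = 72.08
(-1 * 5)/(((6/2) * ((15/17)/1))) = -17/9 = -1.89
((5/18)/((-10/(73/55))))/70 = -73/138600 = -0.00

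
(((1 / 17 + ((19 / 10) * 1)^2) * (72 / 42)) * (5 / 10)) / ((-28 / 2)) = -2673 / 11900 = -0.22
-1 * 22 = -22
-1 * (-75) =75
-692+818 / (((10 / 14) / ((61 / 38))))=108903 / 95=1146.35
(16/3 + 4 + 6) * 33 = 506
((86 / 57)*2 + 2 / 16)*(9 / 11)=4299 / 1672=2.57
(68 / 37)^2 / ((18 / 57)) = 10.70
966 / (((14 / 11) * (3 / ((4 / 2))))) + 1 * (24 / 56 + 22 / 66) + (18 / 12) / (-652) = 13877105 / 27384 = 506.76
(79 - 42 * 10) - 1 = -342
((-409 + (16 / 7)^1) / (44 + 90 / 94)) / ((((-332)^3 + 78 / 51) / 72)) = 81891108 / 4600771832965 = 0.00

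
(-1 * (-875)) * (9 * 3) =23625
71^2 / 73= 5041 / 73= 69.05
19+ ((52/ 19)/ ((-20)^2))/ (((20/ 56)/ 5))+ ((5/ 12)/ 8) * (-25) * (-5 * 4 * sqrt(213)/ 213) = 625 * sqrt(213)/ 5112+ 18141/ 950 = 20.88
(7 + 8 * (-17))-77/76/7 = -9815/76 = -129.14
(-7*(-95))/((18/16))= 5320/9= 591.11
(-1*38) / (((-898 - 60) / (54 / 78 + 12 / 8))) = 1083 / 12454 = 0.09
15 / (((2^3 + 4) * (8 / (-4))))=-5 / 8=-0.62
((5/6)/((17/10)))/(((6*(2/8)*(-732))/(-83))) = 0.04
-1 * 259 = -259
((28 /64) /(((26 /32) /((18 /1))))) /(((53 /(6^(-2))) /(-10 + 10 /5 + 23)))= 105 /1378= 0.08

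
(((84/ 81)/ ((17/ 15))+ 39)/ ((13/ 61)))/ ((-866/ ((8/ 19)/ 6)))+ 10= 490160036/ 49090509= 9.98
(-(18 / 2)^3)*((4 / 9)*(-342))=110808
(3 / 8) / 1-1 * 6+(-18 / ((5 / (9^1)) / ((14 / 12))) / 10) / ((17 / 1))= -19881 / 3400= -5.85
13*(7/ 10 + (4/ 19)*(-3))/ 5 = 169/ 950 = 0.18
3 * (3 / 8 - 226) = -5415 / 8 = -676.88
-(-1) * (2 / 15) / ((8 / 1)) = 1 / 60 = 0.02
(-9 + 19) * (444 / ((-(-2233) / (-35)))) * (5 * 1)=-111000 / 319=-347.96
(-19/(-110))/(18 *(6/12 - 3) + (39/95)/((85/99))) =-30685/7909308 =-0.00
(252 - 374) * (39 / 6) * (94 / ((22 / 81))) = -274450.09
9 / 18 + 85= 171 / 2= 85.50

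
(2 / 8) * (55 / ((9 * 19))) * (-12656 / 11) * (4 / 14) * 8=-36160 / 171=-211.46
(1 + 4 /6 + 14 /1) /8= 47 /24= 1.96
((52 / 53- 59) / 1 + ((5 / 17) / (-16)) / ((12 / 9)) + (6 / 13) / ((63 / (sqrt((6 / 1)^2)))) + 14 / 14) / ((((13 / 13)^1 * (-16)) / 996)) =74461922385 / 20989696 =3547.55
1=1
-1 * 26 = -26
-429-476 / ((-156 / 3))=-5458 / 13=-419.85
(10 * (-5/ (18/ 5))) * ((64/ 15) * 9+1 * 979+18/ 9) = -42475/ 3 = -14158.33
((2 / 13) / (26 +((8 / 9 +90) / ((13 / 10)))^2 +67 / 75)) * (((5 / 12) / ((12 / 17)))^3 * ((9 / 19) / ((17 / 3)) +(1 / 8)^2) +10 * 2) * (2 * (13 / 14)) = 307128868252375 / 263896464685400064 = 0.00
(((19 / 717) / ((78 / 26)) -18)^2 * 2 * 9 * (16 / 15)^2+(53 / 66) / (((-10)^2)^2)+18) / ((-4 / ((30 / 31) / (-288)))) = 6765965548765751 / 1211703660288000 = 5.58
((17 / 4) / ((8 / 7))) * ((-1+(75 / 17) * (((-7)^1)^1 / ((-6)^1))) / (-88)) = -987 / 5632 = -0.18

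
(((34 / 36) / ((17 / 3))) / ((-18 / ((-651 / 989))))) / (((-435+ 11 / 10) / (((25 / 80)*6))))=-5425 / 205981008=-0.00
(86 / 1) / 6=43 / 3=14.33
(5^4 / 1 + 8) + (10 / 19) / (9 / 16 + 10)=2032723 / 3211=633.05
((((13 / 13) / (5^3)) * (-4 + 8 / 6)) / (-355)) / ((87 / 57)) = 152 / 3860625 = 0.00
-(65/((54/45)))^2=-105625/36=-2934.03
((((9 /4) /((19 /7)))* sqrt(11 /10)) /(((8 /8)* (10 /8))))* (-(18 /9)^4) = -504* sqrt(110) /475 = -11.13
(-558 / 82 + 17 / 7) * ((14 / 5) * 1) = -2512 / 205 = -12.25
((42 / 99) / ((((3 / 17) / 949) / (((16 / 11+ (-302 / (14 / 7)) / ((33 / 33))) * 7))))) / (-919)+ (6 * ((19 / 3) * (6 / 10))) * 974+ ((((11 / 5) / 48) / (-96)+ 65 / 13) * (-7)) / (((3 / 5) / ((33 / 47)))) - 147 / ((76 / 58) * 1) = 56402869750963471 / 2287888289280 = 24652.81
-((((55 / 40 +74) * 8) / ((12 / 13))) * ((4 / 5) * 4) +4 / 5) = -10456 / 5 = -2091.20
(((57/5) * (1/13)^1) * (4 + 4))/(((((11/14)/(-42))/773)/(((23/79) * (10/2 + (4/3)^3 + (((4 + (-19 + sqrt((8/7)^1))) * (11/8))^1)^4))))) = -11362515668.42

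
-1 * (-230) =230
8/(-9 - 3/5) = -5/6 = -0.83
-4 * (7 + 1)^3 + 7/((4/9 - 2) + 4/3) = -4159/2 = -2079.50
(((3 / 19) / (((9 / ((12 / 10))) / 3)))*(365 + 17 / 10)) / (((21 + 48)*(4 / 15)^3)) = 26055 / 1472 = 17.70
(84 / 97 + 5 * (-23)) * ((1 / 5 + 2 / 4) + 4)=-520337 / 970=-536.43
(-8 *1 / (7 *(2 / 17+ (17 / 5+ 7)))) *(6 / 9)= -680 / 9387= -0.07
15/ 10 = 3/ 2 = 1.50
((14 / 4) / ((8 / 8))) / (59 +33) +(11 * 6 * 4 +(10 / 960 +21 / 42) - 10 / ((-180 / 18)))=265.55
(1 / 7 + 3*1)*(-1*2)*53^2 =-123596 / 7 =-17656.57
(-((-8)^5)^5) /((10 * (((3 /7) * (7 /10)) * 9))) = 37778931862957161709568 /27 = 1399219698628043026280.30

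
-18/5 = -3.60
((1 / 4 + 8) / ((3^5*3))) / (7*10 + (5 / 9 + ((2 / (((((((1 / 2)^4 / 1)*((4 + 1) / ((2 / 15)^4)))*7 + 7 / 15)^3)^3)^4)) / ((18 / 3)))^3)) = 78195848110361672878034012362924323084676854927338038968338660845514290289929441086521088597887308007893780705878326856230176354334279027262296892441360206123025833816113639965960089298389603622058316131632713539000119912588505180381413034541195965483749369602187798988898004943715357081567225783597472948672310644216738966895623439371267947638414407891925106679903672381817793549276568752849895278613260113878134034417162885516521016804252280506863191951646735930683095399887116492908967909609474282898822757915548514599670818565752815179572662387160666475444830550222140531859779849627812464073521806186135629531029687837496989427914030048614836123765402603836236668635885257295637860278119568860010480663969511106467634625632022666800056845107239485701978840264261566917078867877808498421155401127451 / 487515569400782138725052051622668188831558064628803882949878669162306366189396460883056023276646507561941407346285059618205954034567714153604392807602589357810646516646279402624140265825778092400069029118851954045875293055029062297323391446257747210261411978847094477696238652639999926241261849476283154074540642180034905304518350497461959622640223644838929437827981259267733116509944280460949619837027034419069312007348778849912978954525210474678524466632489567054142322546605335459667218995886072372581986400424103097272322252506761605711307094118685573661054406468073224061566757766865726811362926112532438135179826991092250836221794600192944624396724658092319776811136754738578542738888714692948683523994093551971050034784167646771740718039768589448131064442302096205379388069005464256520257946301871780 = 0.00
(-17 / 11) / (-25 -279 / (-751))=751 / 11968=0.06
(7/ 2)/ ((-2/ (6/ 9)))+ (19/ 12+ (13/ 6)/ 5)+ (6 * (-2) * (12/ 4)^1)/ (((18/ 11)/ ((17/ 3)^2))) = -127007/ 180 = -705.59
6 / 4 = 1.50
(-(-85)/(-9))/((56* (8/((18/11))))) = -0.03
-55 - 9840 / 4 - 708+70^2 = 1677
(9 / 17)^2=81 / 289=0.28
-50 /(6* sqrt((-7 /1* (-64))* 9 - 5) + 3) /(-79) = -50 /3817359 + 100* sqrt(4027) /3817359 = 0.00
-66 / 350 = -33 / 175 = -0.19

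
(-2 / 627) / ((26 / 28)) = -28 / 8151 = -0.00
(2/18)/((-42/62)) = -31/189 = -0.16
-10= -10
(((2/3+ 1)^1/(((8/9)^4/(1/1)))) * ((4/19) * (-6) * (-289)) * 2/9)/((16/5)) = 5267025/77824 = 67.68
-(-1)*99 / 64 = 99 / 64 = 1.55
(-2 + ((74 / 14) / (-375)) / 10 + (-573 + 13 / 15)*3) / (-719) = 45108037 / 18873750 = 2.39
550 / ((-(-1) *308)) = 25 / 14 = 1.79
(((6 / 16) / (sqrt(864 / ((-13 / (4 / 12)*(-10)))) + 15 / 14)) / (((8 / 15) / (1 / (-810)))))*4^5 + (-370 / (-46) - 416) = -381961051 / 938331 - 6272*sqrt(65) / 40797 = -408.30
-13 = -13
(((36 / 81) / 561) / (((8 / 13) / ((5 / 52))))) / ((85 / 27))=1 / 25432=0.00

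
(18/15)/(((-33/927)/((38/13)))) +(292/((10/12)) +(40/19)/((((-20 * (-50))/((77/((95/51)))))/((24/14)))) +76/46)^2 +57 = 19101292550044760903/154037385734375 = 124004.26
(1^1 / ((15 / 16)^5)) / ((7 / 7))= 1048576 / 759375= 1.38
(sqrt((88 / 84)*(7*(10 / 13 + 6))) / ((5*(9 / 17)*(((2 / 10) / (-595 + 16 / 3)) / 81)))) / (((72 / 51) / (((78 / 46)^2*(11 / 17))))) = -141914487*sqrt(39) / 1058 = -837670.78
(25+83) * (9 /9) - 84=24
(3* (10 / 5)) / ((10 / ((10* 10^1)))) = 60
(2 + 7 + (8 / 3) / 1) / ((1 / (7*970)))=237650 / 3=79216.67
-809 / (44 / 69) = -55821 / 44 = -1268.66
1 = 1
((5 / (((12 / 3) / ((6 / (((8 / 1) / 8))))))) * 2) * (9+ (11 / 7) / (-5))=912 / 7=130.29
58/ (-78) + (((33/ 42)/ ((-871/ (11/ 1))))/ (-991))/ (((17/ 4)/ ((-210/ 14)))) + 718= 221021459549/ 308148477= 717.26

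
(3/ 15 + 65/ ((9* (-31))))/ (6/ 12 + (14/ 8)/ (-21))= -184/ 2325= -0.08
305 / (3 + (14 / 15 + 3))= 4575 / 104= 43.99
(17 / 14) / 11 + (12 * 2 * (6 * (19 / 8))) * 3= 158021 / 154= 1026.11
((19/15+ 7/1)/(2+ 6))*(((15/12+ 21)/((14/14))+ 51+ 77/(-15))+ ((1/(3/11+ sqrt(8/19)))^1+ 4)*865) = 648923*sqrt(38)/2391+ 4221370409/1434600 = 4615.58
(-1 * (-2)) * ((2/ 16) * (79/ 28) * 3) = 237/ 112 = 2.12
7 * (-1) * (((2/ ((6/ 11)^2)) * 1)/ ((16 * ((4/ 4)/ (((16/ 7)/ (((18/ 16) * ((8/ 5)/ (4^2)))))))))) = -4840/ 81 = -59.75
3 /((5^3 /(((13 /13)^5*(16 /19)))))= 48 /2375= 0.02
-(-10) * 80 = 800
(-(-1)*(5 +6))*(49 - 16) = 363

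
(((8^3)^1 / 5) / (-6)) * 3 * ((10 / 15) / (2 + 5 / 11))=-5632 / 405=-13.91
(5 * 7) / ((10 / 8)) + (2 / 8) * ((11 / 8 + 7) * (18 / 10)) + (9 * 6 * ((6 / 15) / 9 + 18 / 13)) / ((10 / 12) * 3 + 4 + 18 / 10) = 7089677 / 172640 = 41.07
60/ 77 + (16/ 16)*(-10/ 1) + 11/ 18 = -11933/ 1386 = -8.61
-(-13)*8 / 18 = 52 / 9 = 5.78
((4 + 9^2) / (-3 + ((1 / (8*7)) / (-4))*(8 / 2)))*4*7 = -133280 / 169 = -788.64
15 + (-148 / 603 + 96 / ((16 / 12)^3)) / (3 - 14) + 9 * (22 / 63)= 1344953 / 92862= 14.48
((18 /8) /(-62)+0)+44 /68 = 2575 /4216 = 0.61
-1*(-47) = 47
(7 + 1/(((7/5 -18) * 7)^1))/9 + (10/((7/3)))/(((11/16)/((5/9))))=27098/6391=4.24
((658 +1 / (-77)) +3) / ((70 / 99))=229032 / 245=934.82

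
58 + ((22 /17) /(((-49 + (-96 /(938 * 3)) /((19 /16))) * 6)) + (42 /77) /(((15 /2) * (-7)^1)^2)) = 3482591646899 /60049033275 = 58.00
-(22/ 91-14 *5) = 69.76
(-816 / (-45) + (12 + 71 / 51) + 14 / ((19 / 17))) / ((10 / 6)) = 26.43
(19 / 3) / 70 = 19 / 210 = 0.09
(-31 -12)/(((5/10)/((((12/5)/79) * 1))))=-1032/395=-2.61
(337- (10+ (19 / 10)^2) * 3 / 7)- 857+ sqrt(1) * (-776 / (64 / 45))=-1500041 / 1400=-1071.46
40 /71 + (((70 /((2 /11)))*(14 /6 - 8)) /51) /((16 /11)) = -294925 /10224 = -28.85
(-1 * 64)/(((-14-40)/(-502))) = -16064/27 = -594.96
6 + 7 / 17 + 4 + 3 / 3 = 194 / 17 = 11.41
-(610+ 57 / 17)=-10427 / 17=-613.35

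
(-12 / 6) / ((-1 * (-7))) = -2 / 7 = -0.29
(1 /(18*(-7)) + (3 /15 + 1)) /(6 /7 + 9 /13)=9763 /12690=0.77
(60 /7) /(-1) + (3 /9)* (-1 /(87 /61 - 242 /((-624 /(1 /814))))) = -8.81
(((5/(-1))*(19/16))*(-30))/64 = 1425/512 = 2.78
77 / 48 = 1.60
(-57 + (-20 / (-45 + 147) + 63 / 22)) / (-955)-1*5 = -5296589 / 1071510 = -4.94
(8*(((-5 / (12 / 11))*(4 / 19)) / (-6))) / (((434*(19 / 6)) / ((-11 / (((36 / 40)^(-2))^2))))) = -0.01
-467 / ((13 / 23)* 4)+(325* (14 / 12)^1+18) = 29735 / 156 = 190.61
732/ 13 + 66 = 1590/ 13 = 122.31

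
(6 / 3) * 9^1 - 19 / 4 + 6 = 19.25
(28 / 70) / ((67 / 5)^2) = 10 / 4489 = 0.00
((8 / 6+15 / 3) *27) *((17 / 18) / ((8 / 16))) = 323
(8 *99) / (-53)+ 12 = -156 / 53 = -2.94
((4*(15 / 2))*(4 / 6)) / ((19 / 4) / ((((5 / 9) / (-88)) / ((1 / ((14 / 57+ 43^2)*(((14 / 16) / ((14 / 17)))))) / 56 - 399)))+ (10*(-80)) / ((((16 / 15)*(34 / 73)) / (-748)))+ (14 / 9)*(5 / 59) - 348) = 166514073075 / 12524853258892049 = 0.00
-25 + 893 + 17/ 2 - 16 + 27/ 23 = 39637/ 46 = 861.67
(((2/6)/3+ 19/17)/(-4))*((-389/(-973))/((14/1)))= -18283/2084166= -0.01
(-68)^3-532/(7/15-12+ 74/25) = -202139876/643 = -314369.95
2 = 2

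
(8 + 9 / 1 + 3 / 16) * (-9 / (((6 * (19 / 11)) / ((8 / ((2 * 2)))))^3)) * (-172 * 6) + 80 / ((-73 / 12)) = 1135783195 / 1001414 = 1134.18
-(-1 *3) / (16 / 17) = 51 / 16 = 3.19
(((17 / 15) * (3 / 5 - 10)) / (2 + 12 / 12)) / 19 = -799 / 4275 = -0.19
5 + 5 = 10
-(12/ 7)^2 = -144/ 49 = -2.94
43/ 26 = 1.65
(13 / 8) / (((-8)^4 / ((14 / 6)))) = 91 / 98304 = 0.00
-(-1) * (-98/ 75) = -98/ 75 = -1.31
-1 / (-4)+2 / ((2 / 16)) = 65 / 4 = 16.25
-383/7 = -54.71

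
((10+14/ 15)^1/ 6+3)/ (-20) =-217/ 900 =-0.24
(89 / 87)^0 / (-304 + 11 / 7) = -0.00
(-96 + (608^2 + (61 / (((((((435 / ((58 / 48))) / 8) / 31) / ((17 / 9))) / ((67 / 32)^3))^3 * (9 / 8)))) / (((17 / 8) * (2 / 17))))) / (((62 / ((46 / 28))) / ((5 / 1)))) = 1596350042253117312907940329 / 16302683095455655526400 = 97919.47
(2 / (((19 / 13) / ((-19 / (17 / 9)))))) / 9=-26 / 17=-1.53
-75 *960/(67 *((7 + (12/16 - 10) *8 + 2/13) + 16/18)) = 8424000/517039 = 16.29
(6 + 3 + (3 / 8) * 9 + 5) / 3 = 139 / 24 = 5.79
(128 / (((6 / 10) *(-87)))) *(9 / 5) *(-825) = 105600 / 29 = 3641.38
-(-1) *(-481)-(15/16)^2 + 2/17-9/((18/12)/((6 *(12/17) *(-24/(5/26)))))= 58526283/21760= 2689.63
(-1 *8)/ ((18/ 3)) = -4/ 3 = -1.33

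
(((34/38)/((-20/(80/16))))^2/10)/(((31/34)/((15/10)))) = 14739/1790560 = 0.01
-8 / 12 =-2 / 3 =-0.67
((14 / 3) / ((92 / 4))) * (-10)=-140 / 69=-2.03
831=831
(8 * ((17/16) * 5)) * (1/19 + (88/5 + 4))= 34969/38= 920.24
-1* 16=-16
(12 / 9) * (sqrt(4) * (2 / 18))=8 / 27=0.30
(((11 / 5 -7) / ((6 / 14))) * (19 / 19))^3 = -175616 / 125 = -1404.93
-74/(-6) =37/3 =12.33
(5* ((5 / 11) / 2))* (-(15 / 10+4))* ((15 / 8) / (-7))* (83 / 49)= 31125 / 10976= 2.84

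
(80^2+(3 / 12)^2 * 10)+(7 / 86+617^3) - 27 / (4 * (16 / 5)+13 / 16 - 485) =234891513.76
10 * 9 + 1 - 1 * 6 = 85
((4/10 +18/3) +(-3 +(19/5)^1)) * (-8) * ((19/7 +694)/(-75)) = 468192/875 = 535.08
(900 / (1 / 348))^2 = 98094240000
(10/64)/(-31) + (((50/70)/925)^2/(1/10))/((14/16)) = -11723303/2329052320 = -0.01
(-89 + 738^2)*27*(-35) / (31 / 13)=-215801876.61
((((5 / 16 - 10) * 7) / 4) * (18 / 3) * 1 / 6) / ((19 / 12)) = -10.71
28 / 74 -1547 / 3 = -57197 / 111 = -515.29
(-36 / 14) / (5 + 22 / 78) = -351 / 721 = -0.49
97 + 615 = 712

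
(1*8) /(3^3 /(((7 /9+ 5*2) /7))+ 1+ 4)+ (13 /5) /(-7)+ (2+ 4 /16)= 341779 /153020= 2.23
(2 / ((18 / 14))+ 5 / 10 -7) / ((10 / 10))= -89 / 18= -4.94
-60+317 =257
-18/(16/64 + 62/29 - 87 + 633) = -2088/63613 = -0.03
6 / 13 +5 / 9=1.02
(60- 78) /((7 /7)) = -18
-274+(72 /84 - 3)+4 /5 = -9637 /35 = -275.34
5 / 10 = 1 / 2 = 0.50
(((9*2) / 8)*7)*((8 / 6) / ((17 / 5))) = 105 / 17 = 6.18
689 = 689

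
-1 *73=-73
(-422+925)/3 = 503/3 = 167.67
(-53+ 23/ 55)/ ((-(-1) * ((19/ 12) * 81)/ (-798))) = 53984/ 165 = 327.18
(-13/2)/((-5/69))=897/10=89.70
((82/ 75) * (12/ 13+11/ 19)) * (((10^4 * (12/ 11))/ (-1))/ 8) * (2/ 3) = -12168800/ 8151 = -1492.92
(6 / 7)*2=12 / 7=1.71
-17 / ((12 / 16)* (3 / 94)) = -6392 / 9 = -710.22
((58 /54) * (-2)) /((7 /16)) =-928 /189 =-4.91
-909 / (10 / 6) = -2727 / 5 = -545.40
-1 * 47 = -47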